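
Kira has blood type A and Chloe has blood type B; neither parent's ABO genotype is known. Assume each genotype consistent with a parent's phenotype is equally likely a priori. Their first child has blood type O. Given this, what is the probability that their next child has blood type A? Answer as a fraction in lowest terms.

Possible genotypes: Kira ∈ {I^A I^A, I^A i}; Chloe ∈ {I^B I^B, I^B i}.
Weight each parental genotype pair by prior × P(type-O child):
  I^A i × I^B i: posterior weight 1; P(next child type A) = 1/4.
Weighted sum = 1/4.

1/4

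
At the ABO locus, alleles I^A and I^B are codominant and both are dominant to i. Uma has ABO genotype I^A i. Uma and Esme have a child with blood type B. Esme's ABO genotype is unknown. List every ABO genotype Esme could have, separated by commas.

For each candidate genotype of Esme, check whether crossing it with I^A i can produce every observed child phenotype.
  I^A I^A → possible child types {A} ✗
  I^A I^B → possible child types {A, B, AB} ✓
  I^A i → possible child types {O, A} ✗
  I^B I^B → possible child types {B, AB} ✓
  I^B i → possible child types {O, A, B, AB} ✓
  i i → possible child types {O, A} ✗

I^A I^B, I^B I^B, I^B i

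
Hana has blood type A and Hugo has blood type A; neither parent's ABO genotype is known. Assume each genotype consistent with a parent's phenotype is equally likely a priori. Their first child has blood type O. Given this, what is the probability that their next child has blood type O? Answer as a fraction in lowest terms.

Possible genotypes: Hana ∈ {I^A I^A, I^A i}; Hugo ∈ {I^A I^A, I^A i}.
Weight each parental genotype pair by prior × P(type-O child):
  I^A i × I^A i: posterior weight 1; P(next child type O) = 1/4.
Weighted sum = 1/4.

1/4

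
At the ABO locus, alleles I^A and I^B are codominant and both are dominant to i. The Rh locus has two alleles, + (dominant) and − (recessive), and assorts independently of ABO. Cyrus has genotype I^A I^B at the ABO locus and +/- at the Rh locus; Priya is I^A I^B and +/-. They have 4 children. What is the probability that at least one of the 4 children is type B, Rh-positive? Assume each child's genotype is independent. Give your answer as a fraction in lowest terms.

ABO cross I^A I^B × I^A I^B → 1/4 A, 1/4 B, 1/2 AB.
Rh cross +/- × +/- → 3/4 Rh+, 1/4 Rh-; so P(type B, Rh-positive) = 1/4 × 3/4 = 3/16 per child.
P(none) = (13/16)^4 = 28561/65536; P(at least one) = 1 − 28561/65536 = 36975/65536.

36975/65536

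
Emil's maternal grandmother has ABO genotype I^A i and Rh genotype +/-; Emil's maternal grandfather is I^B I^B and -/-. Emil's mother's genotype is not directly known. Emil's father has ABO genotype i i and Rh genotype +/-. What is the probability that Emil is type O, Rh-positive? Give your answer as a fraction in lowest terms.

Emil's mother's ABO genotype from I^A i × I^B I^B: 1/2 I^A I^B, 1/2 I^B i.
Crossing each possibility with the father i i and summing P(type O): 1/2·0 + 1/2·1/2 = 1/4.
Similarly for Rh via the mother's Rh distribution: P(Rh+) = 5/8.
Independent loci: 1/4 × 5/8 = 5/32.

5/32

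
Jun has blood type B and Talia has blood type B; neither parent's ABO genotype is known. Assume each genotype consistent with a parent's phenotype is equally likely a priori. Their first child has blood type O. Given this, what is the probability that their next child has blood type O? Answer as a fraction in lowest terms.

1/4

Possible genotypes: Jun ∈ {BB, BO}; Talia ∈ {BB, BO}.
Weight each parental genotype pair by prior × P(type-O child):
  BO × BO: posterior weight 1; P(next child type O) = 1/4.
Weighted sum = 1/4.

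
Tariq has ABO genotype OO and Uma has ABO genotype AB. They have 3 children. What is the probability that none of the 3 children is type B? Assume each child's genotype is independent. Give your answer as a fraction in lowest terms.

1/8

ABO cross OO × AB → 1/2 A, 1/2 B.
So P(type B) = 1/2 per child.
P(not type B) = 1/2 for one child; (1/2)^3 = 1/8.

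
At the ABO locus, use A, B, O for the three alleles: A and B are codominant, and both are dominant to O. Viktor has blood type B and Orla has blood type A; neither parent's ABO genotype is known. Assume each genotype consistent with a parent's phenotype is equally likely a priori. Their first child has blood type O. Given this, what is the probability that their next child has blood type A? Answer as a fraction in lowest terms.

Possible genotypes: Viktor ∈ {BB, BO}; Orla ∈ {AA, AO}.
Weight each parental genotype pair by prior × P(type-O child):
  BO × AO: posterior weight 1; P(next child type A) = 1/4.
Weighted sum = 1/4.

1/4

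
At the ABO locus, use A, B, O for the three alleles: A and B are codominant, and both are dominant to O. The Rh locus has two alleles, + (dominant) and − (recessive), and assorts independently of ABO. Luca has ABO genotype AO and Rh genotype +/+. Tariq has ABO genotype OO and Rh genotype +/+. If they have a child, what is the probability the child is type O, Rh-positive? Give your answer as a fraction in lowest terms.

ABO cross AO × OO → offspring phenotypes: 1/2 O, 1/2 A.
Rh cross +/+ × +/+ → 1 Rh+.
Independent loci: P(type O, Rh-positive) = 1/2 × 1 = 1/2.

1/2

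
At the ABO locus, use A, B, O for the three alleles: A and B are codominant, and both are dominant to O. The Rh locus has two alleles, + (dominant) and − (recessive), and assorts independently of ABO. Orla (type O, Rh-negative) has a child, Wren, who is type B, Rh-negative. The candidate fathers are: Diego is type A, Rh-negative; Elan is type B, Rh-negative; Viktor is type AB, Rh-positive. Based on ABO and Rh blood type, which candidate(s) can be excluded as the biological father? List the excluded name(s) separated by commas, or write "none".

Diego

A candidate is excluded only if no genotype consistent with his phenotype could produce a type B, Rh-negative child with a type O, Rh-negative mother.
Diego (type A, Rh-): no genotype consistent with that phenotype can produce a type-B Rh- child with a type-O mother.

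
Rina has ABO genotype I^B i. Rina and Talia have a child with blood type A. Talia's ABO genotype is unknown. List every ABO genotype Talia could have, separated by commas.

For each candidate genotype of Talia, check whether crossing it with I^B i can produce every observed child phenotype.
  I^A I^A → possible child types {A, AB} ✓
  I^A I^B → possible child types {A, B, AB} ✓
  I^A i → possible child types {O, A, B, AB} ✓
  I^B I^B → possible child types {B} ✗
  I^B i → possible child types {O, B} ✗
  i i → possible child types {O, B} ✗

I^A I^A, I^A I^B, I^A i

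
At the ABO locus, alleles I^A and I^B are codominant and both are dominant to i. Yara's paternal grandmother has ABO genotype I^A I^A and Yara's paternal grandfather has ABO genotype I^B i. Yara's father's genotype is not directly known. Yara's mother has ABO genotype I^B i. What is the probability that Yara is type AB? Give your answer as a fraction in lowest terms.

1/4

Yara's father's ABO genotype from I^A I^A × I^B i: 1/2 I^A I^B, 1/2 I^A i.
Crossing each possibility with the mother I^B i and summing P(type AB): 1/2·1/4 + 1/2·1/4 = 1/4.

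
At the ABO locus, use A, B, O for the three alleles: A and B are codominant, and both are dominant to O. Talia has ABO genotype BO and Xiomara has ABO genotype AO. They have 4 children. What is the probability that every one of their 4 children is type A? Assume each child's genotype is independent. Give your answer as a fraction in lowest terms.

1/256

ABO cross BO × AO → 1/4 O, 1/4 A, 1/4 B, 1/4 AB.
So P(type A) = 1/4 per child.
All 4 independent: (1/4)^4 = 1/256.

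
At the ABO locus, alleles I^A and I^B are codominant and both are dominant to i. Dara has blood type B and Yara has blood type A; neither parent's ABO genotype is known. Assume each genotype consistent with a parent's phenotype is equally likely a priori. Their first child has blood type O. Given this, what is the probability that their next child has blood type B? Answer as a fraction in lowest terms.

Possible genotypes: Dara ∈ {I^B I^B, I^B i}; Yara ∈ {I^A I^A, I^A i}.
Weight each parental genotype pair by prior × P(type-O child):
  I^B i × I^A i: posterior weight 1; P(next child type B) = 1/4.
Weighted sum = 1/4.

1/4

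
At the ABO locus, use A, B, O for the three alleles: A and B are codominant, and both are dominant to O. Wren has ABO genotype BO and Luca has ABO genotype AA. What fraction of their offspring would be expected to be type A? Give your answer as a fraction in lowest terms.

ABO cross BO × AA → offspring phenotypes: 1/2 A, 1/2 AB.
So P(type A) = 1/2.

1/2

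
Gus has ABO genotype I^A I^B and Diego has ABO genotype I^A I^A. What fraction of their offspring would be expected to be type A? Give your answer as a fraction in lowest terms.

1/2

ABO cross I^A I^B × I^A I^A → offspring phenotypes: 1/2 A, 1/2 AB.
So P(type A) = 1/2.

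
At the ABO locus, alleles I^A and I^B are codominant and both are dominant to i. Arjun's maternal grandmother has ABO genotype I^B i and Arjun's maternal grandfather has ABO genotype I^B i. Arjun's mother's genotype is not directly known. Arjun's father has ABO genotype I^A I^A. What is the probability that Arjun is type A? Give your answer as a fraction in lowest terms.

Arjun's mother's ABO genotype from I^B i × I^B i: 1/4 I^B I^B, 1/2 I^B i, 1/4 i i.
Crossing each possibility with the father I^A I^A and summing P(type A): 1/4·0 + 1/2·1/2 + 1/4·1 = 1/2.

1/2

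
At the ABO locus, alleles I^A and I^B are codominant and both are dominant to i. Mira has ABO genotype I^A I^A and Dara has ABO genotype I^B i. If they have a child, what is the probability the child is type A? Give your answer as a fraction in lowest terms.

ABO cross I^A I^A × I^B i → offspring phenotypes: 1/2 A, 1/2 AB.
So P(type A) = 1/2.

1/2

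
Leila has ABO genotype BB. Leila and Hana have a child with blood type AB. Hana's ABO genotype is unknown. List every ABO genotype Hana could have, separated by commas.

AA, AB, AO

For each candidate genotype of Hana, check whether crossing it with BB can produce every observed child phenotype.
  AA → possible child types {AB} ✓
  AB → possible child types {B, AB} ✓
  AO → possible child types {B, AB} ✓
  BB → possible child types {B} ✗
  BO → possible child types {B} ✗
  OO → possible child types {B} ✗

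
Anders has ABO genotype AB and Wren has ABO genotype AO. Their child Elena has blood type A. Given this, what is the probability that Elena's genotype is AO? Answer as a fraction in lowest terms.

Cross AB × AO → 1/4 AA, 1/4 AB, 1/4 AO, 1/4 BO.
Type-A genotypes among offspring: AA (1/4), AO (1/4); total 1/2.
P(AO | type A) = (1/4) / (1/2) = 1/2.

1/2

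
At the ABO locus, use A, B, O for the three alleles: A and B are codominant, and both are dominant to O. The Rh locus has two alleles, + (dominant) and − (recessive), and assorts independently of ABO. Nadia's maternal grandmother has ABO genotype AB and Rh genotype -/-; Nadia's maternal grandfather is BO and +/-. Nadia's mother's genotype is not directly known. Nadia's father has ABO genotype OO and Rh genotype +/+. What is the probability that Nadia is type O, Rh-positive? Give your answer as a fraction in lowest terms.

Nadia's mother's ABO genotype from AB × BO: 1/4 AB, 1/4 AO, 1/4 BB, 1/4 BO.
Crossing each possibility with the father OO and summing P(type O): 1/4·0 + 1/4·1/2 + 1/4·0 + 1/4·1/2 = 1/4.
Similarly for Rh via the mother's Rh distribution: P(Rh+) = 1.
Independent loci: 1/4 × 1 = 1/4.

1/4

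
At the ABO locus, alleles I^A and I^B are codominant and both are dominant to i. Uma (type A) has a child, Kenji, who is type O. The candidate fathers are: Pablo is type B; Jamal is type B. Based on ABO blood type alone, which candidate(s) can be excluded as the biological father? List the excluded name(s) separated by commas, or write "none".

A candidate is excluded only if no genotype consistent with his phenotype could produce a type O child with a type A mother.
Every candidate has at least one consistent genotype combination, so none can be excluded.

none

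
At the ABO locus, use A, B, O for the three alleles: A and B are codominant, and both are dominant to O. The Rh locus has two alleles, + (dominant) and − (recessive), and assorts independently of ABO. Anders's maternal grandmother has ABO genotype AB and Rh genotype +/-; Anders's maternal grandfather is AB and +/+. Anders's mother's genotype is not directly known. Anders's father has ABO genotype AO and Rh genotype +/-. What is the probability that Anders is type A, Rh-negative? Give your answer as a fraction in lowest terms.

1/16

Anders's mother's ABO genotype from AB × AB: 1/4 AA, 1/2 AB, 1/4 BB.
Crossing each possibility with the father AO and summing P(type A): 1/4·1 + 1/2·1/2 + 1/4·0 = 1/2.
Similarly for Rh via the mother's Rh distribution: P(Rh-) = 1/8.
Independent loci: 1/2 × 1/8 = 1/16.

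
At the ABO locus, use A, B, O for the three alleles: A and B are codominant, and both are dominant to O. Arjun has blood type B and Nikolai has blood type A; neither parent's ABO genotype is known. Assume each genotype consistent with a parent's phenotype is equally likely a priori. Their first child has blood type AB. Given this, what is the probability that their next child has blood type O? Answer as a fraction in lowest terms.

Possible genotypes: Arjun ∈ {BB, BO}; Nikolai ∈ {AA, AO}.
Weight each parental genotype pair by prior × P(type-AB child):
  BB × AA: posterior weight 4/9; P(next child type O) = 0.
  BB × AO: posterior weight 2/9; P(next child type O) = 0.
  BO × AA: posterior weight 2/9; P(next child type O) = 0.
  BO × AO: posterior weight 1/9; P(next child type O) = 1/4.
Weighted sum = 1/36.

1/36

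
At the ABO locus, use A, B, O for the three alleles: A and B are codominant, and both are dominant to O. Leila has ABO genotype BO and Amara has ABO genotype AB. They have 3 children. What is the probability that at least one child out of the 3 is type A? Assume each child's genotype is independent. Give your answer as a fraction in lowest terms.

37/64

ABO cross BO × AB → 1/4 A, 1/2 B, 1/4 AB.
So P(type A) = 1/4 per child.
P(none) = (3/4)^3 = 27/64; P(at least one) = 1 − 27/64 = 37/64.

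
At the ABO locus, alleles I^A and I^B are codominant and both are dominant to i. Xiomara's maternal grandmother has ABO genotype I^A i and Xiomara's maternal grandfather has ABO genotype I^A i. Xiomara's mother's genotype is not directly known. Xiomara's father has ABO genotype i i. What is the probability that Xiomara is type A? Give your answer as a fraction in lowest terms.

Xiomara's mother's ABO genotype from I^A i × I^A i: 1/4 I^A I^A, 1/2 I^A i, 1/4 i i.
Crossing each possibility with the father i i and summing P(type A): 1/4·1 + 1/2·1/2 + 1/4·0 = 1/2.

1/2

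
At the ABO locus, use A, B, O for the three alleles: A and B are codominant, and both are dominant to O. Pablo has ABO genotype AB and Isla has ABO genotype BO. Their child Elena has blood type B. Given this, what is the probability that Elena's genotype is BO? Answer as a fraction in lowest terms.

1/2

Cross AB × BO → 1/4 AB, 1/4 AO, 1/4 BB, 1/4 BO.
Type-B genotypes among offspring: BB (1/4), BO (1/4); total 1/2.
P(BO | type B) = (1/4) / (1/2) = 1/2.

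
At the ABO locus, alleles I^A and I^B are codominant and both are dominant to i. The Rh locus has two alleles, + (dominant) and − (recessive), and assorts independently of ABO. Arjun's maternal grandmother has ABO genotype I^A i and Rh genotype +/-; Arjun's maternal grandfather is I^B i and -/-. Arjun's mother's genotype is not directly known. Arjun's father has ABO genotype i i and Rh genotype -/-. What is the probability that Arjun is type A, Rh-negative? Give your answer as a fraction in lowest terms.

3/16

Arjun's mother's ABO genotype from I^A i × I^B i: 1/4 I^A I^B, 1/4 I^A i, 1/4 I^B i, 1/4 i i.
Crossing each possibility with the father i i and summing P(type A): 1/4·1/2 + 1/4·1/2 + 1/4·0 + 1/4·0 = 1/4.
Similarly for Rh via the mother's Rh distribution: P(Rh-) = 3/4.
Independent loci: 1/4 × 3/4 = 3/16.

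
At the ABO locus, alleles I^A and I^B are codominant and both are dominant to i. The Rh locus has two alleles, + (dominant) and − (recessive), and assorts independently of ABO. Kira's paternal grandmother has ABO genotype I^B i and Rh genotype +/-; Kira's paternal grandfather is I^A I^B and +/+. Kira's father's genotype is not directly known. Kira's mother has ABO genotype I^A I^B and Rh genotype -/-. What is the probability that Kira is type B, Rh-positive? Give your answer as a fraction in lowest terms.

9/32

Kira's father's ABO genotype from I^B i × I^A I^B: 1/4 I^A I^B, 1/4 I^A i, 1/4 I^B I^B, 1/4 I^B i.
Crossing each possibility with the mother I^A I^B and summing P(type B): 1/4·1/4 + 1/4·1/4 + 1/4·1/2 + 1/4·1/2 = 3/8.
Similarly for Rh via the father's Rh distribution: P(Rh+) = 3/4.
Independent loci: 3/8 × 3/4 = 9/32.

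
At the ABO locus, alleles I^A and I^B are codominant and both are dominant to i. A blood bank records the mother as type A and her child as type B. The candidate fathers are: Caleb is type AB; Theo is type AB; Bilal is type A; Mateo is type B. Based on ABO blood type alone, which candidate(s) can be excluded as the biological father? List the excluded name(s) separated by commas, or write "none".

Bilal

A candidate is excluded only if no genotype consistent with his phenotype could produce a type B child with a type A mother.
Bilal (type A): no genotype consistent with that phenotype can produce a type-B child with a type-A mother.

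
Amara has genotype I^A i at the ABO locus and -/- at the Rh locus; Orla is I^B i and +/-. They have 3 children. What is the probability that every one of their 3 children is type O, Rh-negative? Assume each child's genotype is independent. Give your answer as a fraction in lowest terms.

ABO cross I^A i × I^B i → 1/4 O, 1/4 A, 1/4 B, 1/4 AB.
Rh cross -/- × +/- → 1/2 Rh+, 1/2 Rh-; so P(type O, Rh-negative) = 1/4 × 1/2 = 1/8 per child.
All 3 independent: (1/8)^3 = 1/512.

1/512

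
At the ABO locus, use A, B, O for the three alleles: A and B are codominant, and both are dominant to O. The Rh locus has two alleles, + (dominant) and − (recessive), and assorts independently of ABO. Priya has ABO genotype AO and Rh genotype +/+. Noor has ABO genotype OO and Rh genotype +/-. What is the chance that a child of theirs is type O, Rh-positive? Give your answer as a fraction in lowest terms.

ABO cross AO × OO → offspring phenotypes: 1/2 O, 1/2 A.
Rh cross +/+ × +/- → 1 Rh+.
Independent loci: P(type O, Rh-positive) = 1/2 × 1 = 1/2.

1/2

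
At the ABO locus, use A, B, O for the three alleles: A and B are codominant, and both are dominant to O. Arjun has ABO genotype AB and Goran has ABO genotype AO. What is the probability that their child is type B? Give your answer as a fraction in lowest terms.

1/4

ABO cross AB × AO → offspring phenotypes: 1/2 A, 1/4 B, 1/4 AB.
So P(type B) = 1/4.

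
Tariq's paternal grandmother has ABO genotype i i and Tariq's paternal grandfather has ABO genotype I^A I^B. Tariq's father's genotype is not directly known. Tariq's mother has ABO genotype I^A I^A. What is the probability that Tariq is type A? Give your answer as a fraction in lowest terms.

Tariq's father's ABO genotype from i i × I^A I^B: 1/2 I^A i, 1/2 I^B i.
Crossing each possibility with the mother I^A I^A and summing P(type A): 1/2·1 + 1/2·1/2 = 3/4.

3/4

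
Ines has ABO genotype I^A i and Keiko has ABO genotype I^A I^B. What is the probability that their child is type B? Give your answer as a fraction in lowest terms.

1/4

ABO cross I^A i × I^A I^B → offspring phenotypes: 1/2 A, 1/4 B, 1/4 AB.
So P(type B) = 1/4.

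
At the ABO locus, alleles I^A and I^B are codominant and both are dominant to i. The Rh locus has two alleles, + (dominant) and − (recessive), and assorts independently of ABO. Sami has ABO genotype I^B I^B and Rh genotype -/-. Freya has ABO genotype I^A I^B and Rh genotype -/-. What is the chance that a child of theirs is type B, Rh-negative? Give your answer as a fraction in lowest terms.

ABO cross I^B I^B × I^A I^B → offspring phenotypes: 1/2 B, 1/2 AB.
Rh cross -/- × -/- → 1 Rh-.
Independent loci: P(type B, Rh-negative) = 1/2 × 1 = 1/2.

1/2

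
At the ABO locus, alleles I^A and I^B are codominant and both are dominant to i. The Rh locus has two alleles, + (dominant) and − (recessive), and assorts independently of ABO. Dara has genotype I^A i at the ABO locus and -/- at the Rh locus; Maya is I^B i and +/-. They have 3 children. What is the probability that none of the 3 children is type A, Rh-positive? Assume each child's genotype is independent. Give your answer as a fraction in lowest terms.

ABO cross I^A i × I^B i → 1/4 O, 1/4 A, 1/4 B, 1/4 AB.
Rh cross -/- × +/- → 1/2 Rh+, 1/2 Rh-; so P(type A, Rh-positive) = 1/4 × 1/2 = 1/8 per child.
P(not type A, Rh-positive) = 7/8 for one child; (7/8)^3 = 343/512.

343/512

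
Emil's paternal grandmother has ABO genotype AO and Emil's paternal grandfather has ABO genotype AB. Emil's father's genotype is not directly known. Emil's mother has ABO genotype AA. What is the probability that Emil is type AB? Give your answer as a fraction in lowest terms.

Emil's father's ABO genotype from AO × AB: 1/4 AA, 1/4 AB, 1/4 AO, 1/4 BO.
Crossing each possibility with the mother AA and summing P(type AB): 1/4·0 + 1/4·1/2 + 1/4·0 + 1/4·1/2 = 1/4.

1/4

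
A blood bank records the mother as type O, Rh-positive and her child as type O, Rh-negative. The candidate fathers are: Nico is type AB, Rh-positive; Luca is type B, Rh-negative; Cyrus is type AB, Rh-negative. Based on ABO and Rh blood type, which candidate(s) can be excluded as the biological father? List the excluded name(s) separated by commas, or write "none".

Nico, Cyrus

A candidate is excluded only if no genotype consistent with his phenotype could produce a type O, Rh-negative child with a type O, Rh-positive mother.
Nico (type AB, Rh+): no genotype consistent with that phenotype can produce a type-O Rh- child with a type-O mother.
Cyrus (type AB, Rh-): no genotype consistent with that phenotype can produce a type-O Rh- child with a type-O mother.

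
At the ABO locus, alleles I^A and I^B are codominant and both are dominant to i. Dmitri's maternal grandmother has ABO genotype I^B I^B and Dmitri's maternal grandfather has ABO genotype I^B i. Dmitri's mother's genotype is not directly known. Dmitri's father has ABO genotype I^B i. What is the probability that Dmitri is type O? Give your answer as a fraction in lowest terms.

Dmitri's mother's ABO genotype from I^B I^B × I^B i: 1/2 I^B I^B, 1/2 I^B i.
Crossing each possibility with the father I^B i and summing P(type O): 1/2·0 + 1/2·1/4 = 1/8.

1/8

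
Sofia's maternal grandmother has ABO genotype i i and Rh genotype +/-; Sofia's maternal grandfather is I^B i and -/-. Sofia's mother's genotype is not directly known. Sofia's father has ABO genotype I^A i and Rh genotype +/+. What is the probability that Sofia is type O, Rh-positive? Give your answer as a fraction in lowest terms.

Sofia's mother's ABO genotype from i i × I^B i: 1/2 I^B i, 1/2 i i.
Crossing each possibility with the father I^A i and summing P(type O): 1/2·1/4 + 1/2·1/2 = 3/8.
Similarly for Rh via the mother's Rh distribution: P(Rh+) = 1.
Independent loci: 3/8 × 1 = 3/8.

3/8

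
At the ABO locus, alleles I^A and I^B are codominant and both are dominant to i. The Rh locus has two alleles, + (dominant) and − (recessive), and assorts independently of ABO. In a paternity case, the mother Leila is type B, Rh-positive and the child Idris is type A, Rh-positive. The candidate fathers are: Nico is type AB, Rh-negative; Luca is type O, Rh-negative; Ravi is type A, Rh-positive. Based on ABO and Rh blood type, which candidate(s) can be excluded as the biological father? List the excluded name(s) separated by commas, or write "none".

A candidate is excluded only if no genotype consistent with his phenotype could produce a type A, Rh-positive child with a type B, Rh-positive mother.
Luca (type O, Rh-): no genotype consistent with that phenotype can produce a type-A Rh+ child with a type-B mother.

Luca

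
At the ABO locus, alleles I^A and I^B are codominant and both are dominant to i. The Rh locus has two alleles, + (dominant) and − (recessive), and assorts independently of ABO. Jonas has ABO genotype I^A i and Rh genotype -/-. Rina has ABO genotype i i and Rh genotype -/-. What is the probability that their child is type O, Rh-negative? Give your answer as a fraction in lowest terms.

1/2

ABO cross I^A i × i i → offspring phenotypes: 1/2 O, 1/2 A.
Rh cross -/- × -/- → 1 Rh-.
Independent loci: P(type O, Rh-negative) = 1/2 × 1 = 1/2.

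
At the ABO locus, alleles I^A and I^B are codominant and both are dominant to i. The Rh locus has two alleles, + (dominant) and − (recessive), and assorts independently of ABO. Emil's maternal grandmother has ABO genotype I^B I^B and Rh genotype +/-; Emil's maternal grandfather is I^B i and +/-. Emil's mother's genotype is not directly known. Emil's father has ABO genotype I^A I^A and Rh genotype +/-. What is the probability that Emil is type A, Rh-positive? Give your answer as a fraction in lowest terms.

Emil's mother's ABO genotype from I^B I^B × I^B i: 1/2 I^B I^B, 1/2 I^B i.
Crossing each possibility with the father I^A I^A and summing P(type A): 1/2·0 + 1/2·1/2 = 1/4.
Similarly for Rh via the mother's Rh distribution: P(Rh+) = 3/4.
Independent loci: 1/4 × 3/4 = 3/16.

3/16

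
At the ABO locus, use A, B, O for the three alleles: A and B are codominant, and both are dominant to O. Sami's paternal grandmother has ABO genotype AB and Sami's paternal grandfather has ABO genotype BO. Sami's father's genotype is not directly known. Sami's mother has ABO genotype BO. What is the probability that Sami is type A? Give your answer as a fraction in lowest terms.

Sami's father's ABO genotype from AB × BO: 1/4 AB, 1/4 AO, 1/4 BB, 1/4 BO.
Crossing each possibility with the mother BO and summing P(type A): 1/4·1/4 + 1/4·1/4 + 1/4·0 + 1/4·0 = 1/8.

1/8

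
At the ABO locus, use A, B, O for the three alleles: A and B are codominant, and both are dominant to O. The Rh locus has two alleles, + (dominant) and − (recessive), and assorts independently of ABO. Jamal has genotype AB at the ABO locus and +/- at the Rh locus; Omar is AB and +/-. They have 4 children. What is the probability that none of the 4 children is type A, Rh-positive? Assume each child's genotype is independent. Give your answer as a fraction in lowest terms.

28561/65536

ABO cross AB × AB → 1/4 A, 1/4 B, 1/2 AB.
Rh cross +/- × +/- → 3/4 Rh+, 1/4 Rh-; so P(type A, Rh-positive) = 1/4 × 3/4 = 3/16 per child.
P(not type A, Rh-positive) = 13/16 for one child; (13/16)^4 = 28561/65536.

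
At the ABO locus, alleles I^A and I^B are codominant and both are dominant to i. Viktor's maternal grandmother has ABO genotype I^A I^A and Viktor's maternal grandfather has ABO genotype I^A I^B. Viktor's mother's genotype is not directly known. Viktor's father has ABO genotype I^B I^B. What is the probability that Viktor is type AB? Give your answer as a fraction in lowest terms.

Viktor's mother's ABO genotype from I^A I^A × I^A I^B: 1/2 I^A I^A, 1/2 I^A I^B.
Crossing each possibility with the father I^B I^B and summing P(type AB): 1/2·1 + 1/2·1/2 = 3/4.

3/4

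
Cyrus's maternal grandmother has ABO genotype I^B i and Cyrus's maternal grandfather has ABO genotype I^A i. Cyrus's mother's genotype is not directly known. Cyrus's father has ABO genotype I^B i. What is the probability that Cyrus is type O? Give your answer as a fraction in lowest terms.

1/4

Cyrus's mother's ABO genotype from I^B i × I^A i: 1/4 I^A I^B, 1/4 I^A i, 1/4 I^B i, 1/4 i i.
Crossing each possibility with the father I^B i and summing P(type O): 1/4·0 + 1/4·1/4 + 1/4·1/4 + 1/4·1/2 = 1/4.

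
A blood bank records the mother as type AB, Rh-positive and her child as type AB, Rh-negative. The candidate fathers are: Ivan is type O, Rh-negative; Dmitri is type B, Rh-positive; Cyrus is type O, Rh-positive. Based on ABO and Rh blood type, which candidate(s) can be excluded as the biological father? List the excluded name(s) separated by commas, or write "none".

Ivan, Cyrus

A candidate is excluded only if no genotype consistent with his phenotype could produce a type AB, Rh-negative child with a type AB, Rh-positive mother.
Ivan (type O, Rh-): no genotype consistent with that phenotype can produce a type-AB Rh- child with a type-AB mother.
Cyrus (type O, Rh+): no genotype consistent with that phenotype can produce a type-AB Rh- child with a type-AB mother.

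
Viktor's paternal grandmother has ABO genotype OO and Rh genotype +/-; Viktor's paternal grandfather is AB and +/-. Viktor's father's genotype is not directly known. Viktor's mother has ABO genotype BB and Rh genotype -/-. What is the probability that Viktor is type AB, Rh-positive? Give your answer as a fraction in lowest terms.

1/8

Viktor's father's ABO genotype from OO × AB: 1/2 AO, 1/2 BO.
Crossing each possibility with the mother BB and summing P(type AB): 1/2·1/2 + 1/2·0 = 1/4.
Similarly for Rh via the father's Rh distribution: P(Rh+) = 1/2.
Independent loci: 1/4 × 1/2 = 1/8.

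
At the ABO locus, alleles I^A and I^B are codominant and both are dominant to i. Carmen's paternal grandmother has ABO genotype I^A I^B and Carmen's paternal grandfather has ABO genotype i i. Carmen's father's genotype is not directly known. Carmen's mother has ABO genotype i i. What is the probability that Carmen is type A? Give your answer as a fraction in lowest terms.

1/4

Carmen's father's ABO genotype from I^A I^B × i i: 1/2 I^A i, 1/2 I^B i.
Crossing each possibility with the mother i i and summing P(type A): 1/2·1/2 + 1/2·0 = 1/4.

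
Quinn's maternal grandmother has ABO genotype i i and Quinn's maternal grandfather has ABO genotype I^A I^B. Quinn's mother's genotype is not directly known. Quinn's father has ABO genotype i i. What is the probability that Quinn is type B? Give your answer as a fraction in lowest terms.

1/4

Quinn's mother's ABO genotype from i i × I^A I^B: 1/2 I^A i, 1/2 I^B i.
Crossing each possibility with the father i i and summing P(type B): 1/2·0 + 1/2·1/2 = 1/4.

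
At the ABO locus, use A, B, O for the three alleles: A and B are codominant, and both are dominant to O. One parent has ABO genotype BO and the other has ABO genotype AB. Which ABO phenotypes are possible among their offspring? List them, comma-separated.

Gametes from BO × AB give offspring ABO genotypes AB, AO, BB, BO, i.e. phenotypes A, B, AB.

A, B, AB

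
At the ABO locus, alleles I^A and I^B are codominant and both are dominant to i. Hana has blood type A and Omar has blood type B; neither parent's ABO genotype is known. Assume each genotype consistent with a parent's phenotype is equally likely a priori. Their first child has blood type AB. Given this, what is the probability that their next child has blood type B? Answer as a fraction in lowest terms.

Possible genotypes: Hana ∈ {I^A I^A, I^A i}; Omar ∈ {I^B I^B, I^B i}.
Weight each parental genotype pair by prior × P(type-AB child):
  I^A I^A × I^B I^B: posterior weight 4/9; P(next child type B) = 0.
  I^A I^A × I^B i: posterior weight 2/9; P(next child type B) = 0.
  I^A i × I^B I^B: posterior weight 2/9; P(next child type B) = 1/2.
  I^A i × I^B i: posterior weight 1/9; P(next child type B) = 1/4.
Weighted sum = 5/36.

5/36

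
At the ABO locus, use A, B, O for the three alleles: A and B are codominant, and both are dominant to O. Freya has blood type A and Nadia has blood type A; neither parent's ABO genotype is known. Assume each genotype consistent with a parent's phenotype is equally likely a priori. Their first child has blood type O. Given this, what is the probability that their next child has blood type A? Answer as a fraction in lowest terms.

3/4

Possible genotypes: Freya ∈ {AA, AO}; Nadia ∈ {AA, AO}.
Weight each parental genotype pair by prior × P(type-O child):
  AO × AO: posterior weight 1; P(next child type A) = 3/4.
Weighted sum = 3/4.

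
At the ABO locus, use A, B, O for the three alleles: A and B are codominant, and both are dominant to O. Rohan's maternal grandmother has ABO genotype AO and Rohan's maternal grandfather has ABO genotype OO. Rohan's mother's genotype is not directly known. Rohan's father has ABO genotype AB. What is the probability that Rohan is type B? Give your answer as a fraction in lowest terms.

3/8

Rohan's mother's ABO genotype from AO × OO: 1/2 AO, 1/2 OO.
Crossing each possibility with the father AB and summing P(type B): 1/2·1/4 + 1/2·1/2 = 3/8.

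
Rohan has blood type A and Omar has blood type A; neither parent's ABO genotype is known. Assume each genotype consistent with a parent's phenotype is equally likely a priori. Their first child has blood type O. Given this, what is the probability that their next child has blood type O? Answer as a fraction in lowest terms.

1/4

Possible genotypes: Rohan ∈ {I^A I^A, I^A i}; Omar ∈ {I^A I^A, I^A i}.
Weight each parental genotype pair by prior × P(type-O child):
  I^A i × I^A i: posterior weight 1; P(next child type O) = 1/4.
Weighted sum = 1/4.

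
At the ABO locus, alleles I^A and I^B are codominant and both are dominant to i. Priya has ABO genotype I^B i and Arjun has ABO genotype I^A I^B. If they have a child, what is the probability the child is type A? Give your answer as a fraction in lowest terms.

ABO cross I^B i × I^A I^B → offspring phenotypes: 1/4 A, 1/2 B, 1/4 AB.
So P(type A) = 1/4.

1/4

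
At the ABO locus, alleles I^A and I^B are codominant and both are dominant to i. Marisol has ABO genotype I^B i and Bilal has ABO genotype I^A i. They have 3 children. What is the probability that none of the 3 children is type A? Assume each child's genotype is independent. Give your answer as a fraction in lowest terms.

27/64

ABO cross I^B i × I^A i → 1/4 O, 1/4 A, 1/4 B, 1/4 AB.
So P(type A) = 1/4 per child.
P(not type A) = 3/4 for one child; (3/4)^3 = 27/64.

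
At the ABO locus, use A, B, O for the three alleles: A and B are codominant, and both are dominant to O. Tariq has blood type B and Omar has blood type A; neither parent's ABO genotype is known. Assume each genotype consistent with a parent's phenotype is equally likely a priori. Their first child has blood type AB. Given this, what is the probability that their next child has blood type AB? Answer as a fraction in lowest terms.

Possible genotypes: Tariq ∈ {BB, BO}; Omar ∈ {AA, AO}.
Weight each parental genotype pair by prior × P(type-AB child):
  BB × AA: posterior weight 4/9; P(next child type AB) = 1.
  BB × AO: posterior weight 2/9; P(next child type AB) = 1/2.
  BO × AA: posterior weight 2/9; P(next child type AB) = 1/2.
  BO × AO: posterior weight 1/9; P(next child type AB) = 1/4.
Weighted sum = 25/36.

25/36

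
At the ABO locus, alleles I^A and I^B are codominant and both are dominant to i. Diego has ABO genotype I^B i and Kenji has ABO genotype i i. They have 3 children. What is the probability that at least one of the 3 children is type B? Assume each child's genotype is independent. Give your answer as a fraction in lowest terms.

7/8

ABO cross I^B i × i i → 1/2 O, 1/2 B.
So P(type B) = 1/2 per child.
P(none) = (1/2)^3 = 1/8; P(at least one) = 1 − 1/8 = 7/8.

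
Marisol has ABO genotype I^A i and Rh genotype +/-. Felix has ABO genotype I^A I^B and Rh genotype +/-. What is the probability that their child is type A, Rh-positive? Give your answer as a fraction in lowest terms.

ABO cross I^A i × I^A I^B → offspring phenotypes: 1/2 A, 1/4 B, 1/4 AB.
Rh cross +/- × +/- → 3/4 Rh+, 1/4 Rh-.
Independent loci: P(type A, Rh-positive) = 1/2 × 3/4 = 3/8.

3/8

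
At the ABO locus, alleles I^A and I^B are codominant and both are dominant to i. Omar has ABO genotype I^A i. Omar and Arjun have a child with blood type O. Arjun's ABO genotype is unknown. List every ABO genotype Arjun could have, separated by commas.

I^A i, I^B i, i i

For each candidate genotype of Arjun, check whether crossing it with I^A i can produce every observed child phenotype.
  I^A I^A → possible child types {A} ✗
  I^A I^B → possible child types {A, B, AB} ✗
  I^A i → possible child types {O, A} ✓
  I^B I^B → possible child types {B, AB} ✗
  I^B i → possible child types {O, A, B, AB} ✓
  i i → possible child types {O, A} ✓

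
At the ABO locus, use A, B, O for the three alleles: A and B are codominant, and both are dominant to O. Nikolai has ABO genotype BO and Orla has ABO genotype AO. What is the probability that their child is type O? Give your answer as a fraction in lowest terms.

ABO cross BO × AO → offspring phenotypes: 1/4 O, 1/4 A, 1/4 B, 1/4 AB.
So P(type O) = 1/4.

1/4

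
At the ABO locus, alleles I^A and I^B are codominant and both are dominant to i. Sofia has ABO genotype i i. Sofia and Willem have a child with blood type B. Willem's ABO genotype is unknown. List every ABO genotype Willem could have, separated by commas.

I^A I^B, I^B I^B, I^B i

For each candidate genotype of Willem, check whether crossing it with i i can produce every observed child phenotype.
  I^A I^A → possible child types {A} ✗
  I^A I^B → possible child types {A, B} ✓
  I^A i → possible child types {O, A} ✗
  I^B I^B → possible child types {B} ✓
  I^B i → possible child types {O, B} ✓
  i i → possible child types {O} ✗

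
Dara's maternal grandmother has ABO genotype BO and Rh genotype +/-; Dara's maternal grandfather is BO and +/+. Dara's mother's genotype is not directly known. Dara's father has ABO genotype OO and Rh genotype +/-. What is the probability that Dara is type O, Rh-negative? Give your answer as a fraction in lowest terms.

1/16

Dara's mother's ABO genotype from BO × BO: 1/4 BB, 1/2 BO, 1/4 OO.
Crossing each possibility with the father OO and summing P(type O): 1/4·0 + 1/2·1/2 + 1/4·1 = 1/2.
Similarly for Rh via the mother's Rh distribution: P(Rh-) = 1/8.
Independent loci: 1/2 × 1/8 = 1/16.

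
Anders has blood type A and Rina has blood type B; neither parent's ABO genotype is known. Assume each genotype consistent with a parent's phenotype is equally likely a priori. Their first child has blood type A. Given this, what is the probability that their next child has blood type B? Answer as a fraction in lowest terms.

Possible genotypes: Anders ∈ {AA, AO}; Rina ∈ {BB, BO}.
Weight each parental genotype pair by prior × P(type-A child):
  AA × BO: posterior weight 2/3; P(next child type B) = 0.
  AO × BO: posterior weight 1/3; P(next child type B) = 1/4.
Weighted sum = 1/12.

1/12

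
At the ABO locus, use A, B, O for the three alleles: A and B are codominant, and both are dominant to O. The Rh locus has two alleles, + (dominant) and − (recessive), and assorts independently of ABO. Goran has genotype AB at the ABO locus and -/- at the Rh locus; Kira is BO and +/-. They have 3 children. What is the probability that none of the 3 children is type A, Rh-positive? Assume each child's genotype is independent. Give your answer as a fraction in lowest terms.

ABO cross AB × BO → 1/4 A, 1/2 B, 1/4 AB.
Rh cross -/- × +/- → 1/2 Rh+, 1/2 Rh-; so P(type A, Rh-positive) = 1/4 × 1/2 = 1/8 per child.
P(not type A, Rh-positive) = 7/8 for one child; (7/8)^3 = 343/512.

343/512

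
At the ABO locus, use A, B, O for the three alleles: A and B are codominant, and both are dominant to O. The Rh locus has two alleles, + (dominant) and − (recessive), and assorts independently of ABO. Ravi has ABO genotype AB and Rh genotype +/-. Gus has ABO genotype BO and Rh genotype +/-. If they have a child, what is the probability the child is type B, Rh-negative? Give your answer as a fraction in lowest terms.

1/8

ABO cross AB × BO → offspring phenotypes: 1/4 A, 1/2 B, 1/4 AB.
Rh cross +/- × +/- → 3/4 Rh+, 1/4 Rh-.
Independent loci: P(type B, Rh-negative) = 1/2 × 1/4 = 1/8.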